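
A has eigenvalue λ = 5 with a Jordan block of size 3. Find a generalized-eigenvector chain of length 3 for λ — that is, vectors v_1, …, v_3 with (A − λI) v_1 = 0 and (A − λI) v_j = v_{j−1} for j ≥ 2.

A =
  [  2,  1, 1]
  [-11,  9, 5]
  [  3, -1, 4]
A Jordan chain for λ = 5 of length 3:
v_1 = (1, 4, -1)ᵀ
v_2 = (-3, -11, 3)ᵀ
v_3 = (1, 0, 0)ᵀ

Let N = A − (5)·I. We want v_3 with N^3 v_3 = 0 but N^2 v_3 ≠ 0; then v_{j-1} := N · v_j for j = 3, …, 2.

Pick v_3 = (1, 0, 0)ᵀ.
Then v_2 = N · v_3 = (-3, -11, 3)ᵀ.
Then v_1 = N · v_2 = (1, 4, -1)ᵀ.

Sanity check: (A − (5)·I) v_1 = (0, 0, 0)ᵀ = 0. ✓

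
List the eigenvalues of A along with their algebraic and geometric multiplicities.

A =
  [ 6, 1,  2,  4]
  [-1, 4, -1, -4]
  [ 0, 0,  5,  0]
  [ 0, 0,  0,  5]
λ = 5: alg = 4, geom = 2

Step 1 — factor the characteristic polynomial to read off the algebraic multiplicities:
  χ_A(x) = (x - 5)^4

Step 2 — compute geometric multiplicities via the rank-nullity identity g(λ) = n − rank(A − λI):
  rank(A − (5)·I) = 2, so dim ker(A − (5)·I) = n − 2 = 2

Summary:
  λ = 5: algebraic multiplicity = 4, geometric multiplicity = 2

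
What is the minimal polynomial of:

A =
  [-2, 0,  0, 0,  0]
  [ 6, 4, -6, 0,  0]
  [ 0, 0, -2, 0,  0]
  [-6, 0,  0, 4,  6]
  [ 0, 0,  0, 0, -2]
x^2 - 2*x - 8

The characteristic polynomial is χ_A(x) = (x - 4)^2*(x + 2)^3, so the eigenvalues are known. The minimal polynomial is
  m_A(x) = Π_λ (x − λ)^{k_λ}
where k_λ is the size of the *largest* Jordan block for λ (equivalently, the smallest k with (A − λI)^k v = 0 for every generalised eigenvector v of λ).

  λ = -2: largest Jordan block has size 1, contributing (x + 2)
  λ = 4: largest Jordan block has size 1, contributing (x − 4)

So m_A(x) = (x - 4)*(x + 2) = x^2 - 2*x - 8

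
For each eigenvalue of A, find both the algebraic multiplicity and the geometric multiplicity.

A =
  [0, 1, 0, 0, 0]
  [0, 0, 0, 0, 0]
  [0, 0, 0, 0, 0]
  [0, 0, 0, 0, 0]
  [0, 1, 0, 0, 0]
λ = 0: alg = 5, geom = 4

Step 1 — factor the characteristic polynomial to read off the algebraic multiplicities:
  χ_A(x) = x^5

Step 2 — compute geometric multiplicities via the rank-nullity identity g(λ) = n − rank(A − λI):
  rank(A − (0)·I) = 1, so dim ker(A − (0)·I) = n − 1 = 4

Summary:
  λ = 0: algebraic multiplicity = 5, geometric multiplicity = 4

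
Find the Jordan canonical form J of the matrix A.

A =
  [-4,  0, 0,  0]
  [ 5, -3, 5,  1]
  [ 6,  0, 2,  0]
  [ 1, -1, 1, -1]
J_1(-4) ⊕ J_2(-2) ⊕ J_1(2)

The characteristic polynomial is
  det(x·I − A) = x^4 + 6*x^3 + 4*x^2 - 24*x - 32 = (x - 2)*(x + 2)^2*(x + 4)

Eigenvalues and multiplicities (the geometric multiplicity of λ is n − rank(A − λI), which equals the number of Jordan blocks for λ):
  λ = -4: algebraic multiplicity = 1, geometric multiplicity = 1
  λ = -2: algebraic multiplicity = 2, geometric multiplicity = 1
  λ = 2: algebraic multiplicity = 1, geometric multiplicity = 1

Determining the block sizes for each eigenvalue:
  λ = -4: one block (gm = 1), so the single block has size am = 1 → block sizes [1]
  λ = -2: one block (gm = 1), so the single block has size am = 2 → block sizes [2]
  λ = 2: one block (gm = 1), so the single block has size am = 1 → block sizes [1]

Assembling the blocks gives a Jordan form
J =
  [-4,  0,  0, 0]
  [ 0, -2,  1, 0]
  [ 0,  0, -2, 0]
  [ 0,  0,  0, 2]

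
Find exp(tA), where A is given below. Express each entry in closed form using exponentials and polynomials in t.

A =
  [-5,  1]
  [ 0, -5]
e^{tA} =
  [exp(-5*t), t*exp(-5*t)]
  [0, exp(-5*t)]

Strategy: write A = P · J · P⁻¹ where J is a Jordan canonical form, so e^{tA} = P · e^{tJ} · P⁻¹, and e^{tJ} can be computed block-by-block.

A has Jordan form
J =
  [-5,  1]
  [ 0, -5]
(up to reordering of blocks).

Per-block formulas:
  For a 2×2 Jordan block J_2(-5): exp(t · J_2(-5)) = e^(-5t)·(I + t·N), where N is the 2×2 nilpotent shift.

After assembling e^{tJ} and conjugating by P, we get:

e^{tA} =
  [exp(-5*t), t*exp(-5*t)]
  [0, exp(-5*t)]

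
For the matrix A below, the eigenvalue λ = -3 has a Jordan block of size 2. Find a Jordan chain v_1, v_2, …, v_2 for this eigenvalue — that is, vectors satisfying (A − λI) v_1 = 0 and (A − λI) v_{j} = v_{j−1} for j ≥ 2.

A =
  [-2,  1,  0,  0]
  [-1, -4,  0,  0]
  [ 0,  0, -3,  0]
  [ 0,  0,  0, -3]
A Jordan chain for λ = -3 of length 2:
v_1 = (1, -1, 0, 0)ᵀ
v_2 = (1, 0, 0, 0)ᵀ

Let N = A − (-3)·I. We want v_2 with N^2 v_2 = 0 but N^1 v_2 ≠ 0; then v_{j-1} := N · v_j for j = 2, …, 2.

Pick v_2 = (1, 0, 0, 0)ᵀ.
Then v_1 = N · v_2 = (1, -1, 0, 0)ᵀ.

Sanity check: (A − (-3)·I) v_1 = (0, 0, 0, 0)ᵀ = 0. ✓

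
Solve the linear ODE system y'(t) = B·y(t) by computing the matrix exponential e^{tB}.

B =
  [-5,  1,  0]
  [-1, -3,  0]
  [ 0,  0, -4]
e^{tB} =
  [-t*exp(-4*t) + exp(-4*t), t*exp(-4*t), 0]
  [-t*exp(-4*t), t*exp(-4*t) + exp(-4*t), 0]
  [0, 0, exp(-4*t)]

Strategy: write B = P · J · P⁻¹ where J is a Jordan canonical form, so e^{tB} = P · e^{tJ} · P⁻¹, and e^{tJ} can be computed block-by-block.

B has Jordan form
J =
  [-4,  1,  0]
  [ 0, -4,  0]
  [ 0,  0, -4]
(up to reordering of blocks).

Per-block formulas:
  For a 1×1 block at λ = -4: exp(t · [-4]) = [e^(-4t)].
  For a 2×2 Jordan block J_2(-4): exp(t · J_2(-4)) = e^(-4t)·(I + t·N), where N is the 2×2 nilpotent shift.

After assembling e^{tJ} and conjugating by P, we get:

e^{tB} =
  [-t*exp(-4*t) + exp(-4*t), t*exp(-4*t), 0]
  [-t*exp(-4*t), t*exp(-4*t) + exp(-4*t), 0]
  [0, 0, exp(-4*t)]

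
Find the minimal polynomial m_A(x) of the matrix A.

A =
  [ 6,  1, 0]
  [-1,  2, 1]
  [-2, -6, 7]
x^3 - 15*x^2 + 75*x - 125

The characteristic polynomial is χ_A(x) = (x - 5)^3, so the eigenvalues are known. The minimal polynomial is
  m_A(x) = Π_λ (x − λ)^{k_λ}
where k_λ is the size of the *largest* Jordan block for λ (equivalently, the smallest k with (A − λI)^k v = 0 for every generalised eigenvector v of λ).

  λ = 5: largest Jordan block has size 3, contributing (x − 5)^3

So m_A(x) = (x - 5)^3 = x^3 - 15*x^2 + 75*x - 125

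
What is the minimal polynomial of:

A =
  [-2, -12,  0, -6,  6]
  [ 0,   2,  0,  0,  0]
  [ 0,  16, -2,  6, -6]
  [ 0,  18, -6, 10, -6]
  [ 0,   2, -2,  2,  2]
x^3 - 4*x^2 - 4*x + 16

The characteristic polynomial is χ_A(x) = (x - 4)^2*(x - 2)^2*(x + 2), so the eigenvalues are known. The minimal polynomial is
  m_A(x) = Π_λ (x − λ)^{k_λ}
where k_λ is the size of the *largest* Jordan block for λ (equivalently, the smallest k with (A − λI)^k v = 0 for every generalised eigenvector v of λ).

  λ = -2: largest Jordan block has size 1, contributing (x + 2)
  λ = 2: largest Jordan block has size 1, contributing (x − 2)
  λ = 4: largest Jordan block has size 1, contributing (x − 4)

So m_A(x) = (x - 4)*(x - 2)*(x + 2) = x^3 - 4*x^2 - 4*x + 16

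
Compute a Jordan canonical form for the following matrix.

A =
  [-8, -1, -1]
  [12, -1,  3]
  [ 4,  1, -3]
J_2(-4) ⊕ J_1(-4)

The characteristic polynomial is
  det(x·I − A) = x^3 + 12*x^2 + 48*x + 64 = (x + 4)^3

Eigenvalues and multiplicities (the geometric multiplicity of λ is n − rank(A − λI), which equals the number of Jordan blocks for λ):
  λ = -4: algebraic multiplicity = 3, geometric multiplicity = 2

Determining the block sizes for each eigenvalue:
  λ = -4: 2 blocks summing to 3 forces exactly one block of size 2 and the rest size 1 → block sizes [2, 1]

Assembling the blocks gives a Jordan form
J =
  [-4,  1,  0]
  [ 0, -4,  0]
  [ 0,  0, -4]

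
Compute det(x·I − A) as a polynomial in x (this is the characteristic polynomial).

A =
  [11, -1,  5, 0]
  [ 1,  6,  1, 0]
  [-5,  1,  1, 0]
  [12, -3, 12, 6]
x^4 - 24*x^3 + 216*x^2 - 864*x + 1296

Expanding det(x·I − A) (e.g. by cofactor expansion or by noting that A is similar to its Jordan form J, which has the same characteristic polynomial as A) gives
  χ_A(x) = x^4 - 24*x^3 + 216*x^2 - 864*x + 1296
which factors as (x - 6)^4. The eigenvalues (with algebraic multiplicities) are λ = 6 with multiplicity 4.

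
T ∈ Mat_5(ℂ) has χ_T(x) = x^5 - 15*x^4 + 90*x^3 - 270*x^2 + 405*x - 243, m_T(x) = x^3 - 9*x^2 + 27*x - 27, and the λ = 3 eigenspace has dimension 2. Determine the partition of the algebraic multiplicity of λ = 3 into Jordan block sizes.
Block sizes for λ = 3: [3, 2]

Step 1 — from the characteristic polynomial, algebraic multiplicity of λ = 3 is 5. From dim ker(T − (3)·I) = 2, there are exactly 2 Jordan blocks for λ = 3.
Step 2 — from the minimal polynomial, the factor (x − 3)^3 tells us the largest block for λ = 3 has size 3.
Step 3 — with total size 5, 2 blocks, and largest block 3, the block sizes (in nonincreasing order) are [3, 2].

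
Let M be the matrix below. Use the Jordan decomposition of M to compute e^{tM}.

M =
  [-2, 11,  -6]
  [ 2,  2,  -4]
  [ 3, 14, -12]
e^{tM} =
  [4*t^2*exp(-4*t) + 2*t*exp(-4*t) + exp(-4*t), 2*t^2*exp(-4*t) + 11*t*exp(-4*t), -4*t^2*exp(-4*t) - 6*t*exp(-4*t)]
  [2*t^2*exp(-4*t) + 2*t*exp(-4*t), t^2*exp(-4*t) + 6*t*exp(-4*t) + exp(-4*t), -2*t^2*exp(-4*t) - 4*t*exp(-4*t)]
  [5*t^2*exp(-4*t) + 3*t*exp(-4*t), 5*t^2*exp(-4*t)/2 + 14*t*exp(-4*t), -5*t^2*exp(-4*t) - 8*t*exp(-4*t) + exp(-4*t)]

Strategy: write M = P · J · P⁻¹ where J is a Jordan canonical form, so e^{tM} = P · e^{tJ} · P⁻¹, and e^{tJ} can be computed block-by-block.

M has Jordan form
J =
  [-4,  1,  0]
  [ 0, -4,  1]
  [ 0,  0, -4]
(up to reordering of blocks).

Per-block formulas:
  For a 3×3 Jordan block J_3(-4): exp(t · J_3(-4)) = e^(-4t)·(I + t·N + (t^2/2)·N^2), where N is the 3×3 nilpotent shift.

After assembling e^{tJ} and conjugating by P, we get:

e^{tM} =
  [4*t^2*exp(-4*t) + 2*t*exp(-4*t) + exp(-4*t), 2*t^2*exp(-4*t) + 11*t*exp(-4*t), -4*t^2*exp(-4*t) - 6*t*exp(-4*t)]
  [2*t^2*exp(-4*t) + 2*t*exp(-4*t), t^2*exp(-4*t) + 6*t*exp(-4*t) + exp(-4*t), -2*t^2*exp(-4*t) - 4*t*exp(-4*t)]
  [5*t^2*exp(-4*t) + 3*t*exp(-4*t), 5*t^2*exp(-4*t)/2 + 14*t*exp(-4*t), -5*t^2*exp(-4*t) - 8*t*exp(-4*t) + exp(-4*t)]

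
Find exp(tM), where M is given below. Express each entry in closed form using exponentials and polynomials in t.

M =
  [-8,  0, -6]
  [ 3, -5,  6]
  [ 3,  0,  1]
e^{tM} =
  [-exp(-2*t) + 2*exp(-5*t), 0, -2*exp(-2*t) + 2*exp(-5*t)]
  [exp(-2*t) - exp(-5*t), exp(-5*t), 2*exp(-2*t) - 2*exp(-5*t)]
  [exp(-2*t) - exp(-5*t), 0, 2*exp(-2*t) - exp(-5*t)]

Strategy: write M = P · J · P⁻¹ where J is a Jordan canonical form, so e^{tM} = P · e^{tJ} · P⁻¹, and e^{tJ} can be computed block-by-block.

M has Jordan form
J =
  [-5,  0,  0]
  [ 0, -5,  0]
  [ 0,  0, -2]
(up to reordering of blocks).

Per-block formulas:
  For a 1×1 block at λ = -5: exp(t · [-5]) = [e^(-5t)].
  For a 1×1 block at λ = -2: exp(t · [-2]) = [e^(-2t)].

After assembling e^{tJ} and conjugating by P, we get:

e^{tM} =
  [-exp(-2*t) + 2*exp(-5*t), 0, -2*exp(-2*t) + 2*exp(-5*t)]
  [exp(-2*t) - exp(-5*t), exp(-5*t), 2*exp(-2*t) - 2*exp(-5*t)]
  [exp(-2*t) - exp(-5*t), 0, 2*exp(-2*t) - exp(-5*t)]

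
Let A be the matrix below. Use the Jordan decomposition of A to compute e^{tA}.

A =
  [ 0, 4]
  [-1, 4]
e^{tA} =
  [-2*t*exp(2*t) + exp(2*t), 4*t*exp(2*t)]
  [-t*exp(2*t), 2*t*exp(2*t) + exp(2*t)]

Strategy: write A = P · J · P⁻¹ where J is a Jordan canonical form, so e^{tA} = P · e^{tJ} · P⁻¹, and e^{tJ} can be computed block-by-block.

A has Jordan form
J =
  [2, 1]
  [0, 2]
(up to reordering of blocks).

Per-block formulas:
  For a 2×2 Jordan block J_2(2): exp(t · J_2(2)) = e^(2t)·(I + t·N), where N is the 2×2 nilpotent shift.

After assembling e^{tJ} and conjugating by P, we get:

e^{tA} =
  [-2*t*exp(2*t) + exp(2*t), 4*t*exp(2*t)]
  [-t*exp(2*t), 2*t*exp(2*t) + exp(2*t)]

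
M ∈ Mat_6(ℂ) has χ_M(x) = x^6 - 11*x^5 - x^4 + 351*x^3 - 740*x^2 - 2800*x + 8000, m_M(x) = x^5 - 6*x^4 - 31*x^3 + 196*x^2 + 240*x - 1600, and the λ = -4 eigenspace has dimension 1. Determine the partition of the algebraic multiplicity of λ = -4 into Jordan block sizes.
Block sizes for λ = -4: [2]

Step 1 — from the characteristic polynomial, algebraic multiplicity of λ = -4 is 2. From dim ker(M − (-4)·I) = 1, there are exactly 1 Jordan blocks for λ = -4.
Step 2 — from the minimal polynomial, the factor (x + 4)^2 tells us the largest block for λ = -4 has size 2.
Step 3 — with total size 2, 1 blocks, and largest block 2, the block sizes (in nonincreasing order) are [2].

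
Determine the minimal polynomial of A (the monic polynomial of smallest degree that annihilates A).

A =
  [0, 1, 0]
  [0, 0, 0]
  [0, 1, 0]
x^2

The characteristic polynomial is χ_A(x) = x^3, so the eigenvalues are known. The minimal polynomial is
  m_A(x) = Π_λ (x − λ)^{k_λ}
where k_λ is the size of the *largest* Jordan block for λ (equivalently, the smallest k with (A − λI)^k v = 0 for every generalised eigenvector v of λ).

  λ = 0: largest Jordan block has size 2, contributing (x − 0)^2

So m_A(x) = x^2 = x^2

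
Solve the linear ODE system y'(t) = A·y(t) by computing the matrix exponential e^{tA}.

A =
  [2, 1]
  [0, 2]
e^{tA} =
  [exp(2*t), t*exp(2*t)]
  [0, exp(2*t)]

Strategy: write A = P · J · P⁻¹ where J is a Jordan canonical form, so e^{tA} = P · e^{tJ} · P⁻¹, and e^{tJ} can be computed block-by-block.

A has Jordan form
J =
  [2, 1]
  [0, 2]
(up to reordering of blocks).

Per-block formulas:
  For a 2×2 Jordan block J_2(2): exp(t · J_2(2)) = e^(2t)·(I + t·N), where N is the 2×2 nilpotent shift.

After assembling e^{tJ} and conjugating by P, we get:

e^{tA} =
  [exp(2*t), t*exp(2*t)]
  [0, exp(2*t)]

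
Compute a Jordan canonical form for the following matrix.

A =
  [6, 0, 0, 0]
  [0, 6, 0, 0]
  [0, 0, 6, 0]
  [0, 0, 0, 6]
J_1(6) ⊕ J_1(6) ⊕ J_1(6) ⊕ J_1(6)

The characteristic polynomial is
  det(x·I − A) = x^4 - 24*x^3 + 216*x^2 - 864*x + 1296 = (x - 6)^4

Eigenvalues and multiplicities (the geometric multiplicity of λ is n − rank(A − λI), which equals the number of Jordan blocks for λ):
  λ = 6: algebraic multiplicity = 4, geometric multiplicity = 4

Determining the block sizes for each eigenvalue:
  λ = 6: gm = am = 4, so every block has size 1 → block sizes [1, 1, 1, 1]

Assembling the blocks gives a Jordan form
J =
  [6, 0, 0, 0]
  [0, 6, 0, 0]
  [0, 0, 6, 0]
  [0, 0, 0, 6]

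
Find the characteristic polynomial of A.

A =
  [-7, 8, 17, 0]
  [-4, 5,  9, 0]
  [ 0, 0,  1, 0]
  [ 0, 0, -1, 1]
x^4 - 6*x^2 + 8*x - 3

Expanding det(x·I − A) (e.g. by cofactor expansion or by noting that A is similar to its Jordan form J, which has the same characteristic polynomial as A) gives
  χ_A(x) = x^4 - 6*x^2 + 8*x - 3
which factors as (x - 1)^3*(x + 3). The eigenvalues (with algebraic multiplicities) are λ = -3 with multiplicity 1, λ = 1 with multiplicity 3.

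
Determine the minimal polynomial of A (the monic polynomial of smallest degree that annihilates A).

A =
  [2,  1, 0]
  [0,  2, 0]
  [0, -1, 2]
x^2 - 4*x + 4

The characteristic polynomial is χ_A(x) = (x - 2)^3, so the eigenvalues are known. The minimal polynomial is
  m_A(x) = Π_λ (x − λ)^{k_λ}
where k_λ is the size of the *largest* Jordan block for λ (equivalently, the smallest k with (A − λI)^k v = 0 for every generalised eigenvector v of λ).

  λ = 2: largest Jordan block has size 2, contributing (x − 2)^2

So m_A(x) = (x - 2)^2 = x^2 - 4*x + 4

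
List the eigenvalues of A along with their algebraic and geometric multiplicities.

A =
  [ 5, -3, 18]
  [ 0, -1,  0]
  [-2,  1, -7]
λ = -1: alg = 3, geom = 2

Step 1 — factor the characteristic polynomial to read off the algebraic multiplicities:
  χ_A(x) = (x + 1)^3

Step 2 — compute geometric multiplicities via the rank-nullity identity g(λ) = n − rank(A − λI):
  rank(A − (-1)·I) = 1, so dim ker(A − (-1)·I) = n − 1 = 2

Summary:
  λ = -1: algebraic multiplicity = 3, geometric multiplicity = 2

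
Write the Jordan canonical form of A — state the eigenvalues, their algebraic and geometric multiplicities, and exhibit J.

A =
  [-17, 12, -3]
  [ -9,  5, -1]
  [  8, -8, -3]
J_3(-5)

The characteristic polynomial is
  det(x·I − A) = x^3 + 15*x^2 + 75*x + 125 = (x + 5)^3

Eigenvalues and multiplicities (the geometric multiplicity of λ is n − rank(A − λI), which equals the number of Jordan blocks for λ):
  λ = -5: algebraic multiplicity = 3, geometric multiplicity = 1

Determining the block sizes for each eigenvalue:
  λ = -5: one block (gm = 1), so the single block has size am = 3 → block sizes [3]

Assembling the blocks gives a Jordan form
J =
  [-5,  1,  0]
  [ 0, -5,  1]
  [ 0,  0, -5]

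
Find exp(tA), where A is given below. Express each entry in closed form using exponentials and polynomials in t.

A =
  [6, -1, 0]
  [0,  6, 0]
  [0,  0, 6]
e^{tA} =
  [exp(6*t), -t*exp(6*t), 0]
  [0, exp(6*t), 0]
  [0, 0, exp(6*t)]

Strategy: write A = P · J · P⁻¹ where J is a Jordan canonical form, so e^{tA} = P · e^{tJ} · P⁻¹, and e^{tJ} can be computed block-by-block.

A has Jordan form
J =
  [6, 1, 0]
  [0, 6, 0]
  [0, 0, 6]
(up to reordering of blocks).

Per-block formulas:
  For a 2×2 Jordan block J_2(6): exp(t · J_2(6)) = e^(6t)·(I + t·N), where N is the 2×2 nilpotent shift.
  For a 1×1 block at λ = 6: exp(t · [6]) = [e^(6t)].

After assembling e^{tJ} and conjugating by P, we get:

e^{tA} =
  [exp(6*t), -t*exp(6*t), 0]
  [0, exp(6*t), 0]
  [0, 0, exp(6*t)]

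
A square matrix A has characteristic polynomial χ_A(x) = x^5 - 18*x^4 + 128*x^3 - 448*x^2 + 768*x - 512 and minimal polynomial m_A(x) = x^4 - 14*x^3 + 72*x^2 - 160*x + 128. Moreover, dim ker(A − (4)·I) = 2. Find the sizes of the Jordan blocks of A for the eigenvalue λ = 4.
Block sizes for λ = 4: [3, 1]

Step 1 — from the characteristic polynomial, algebraic multiplicity of λ = 4 is 4. From dim ker(A − (4)·I) = 2, there are exactly 2 Jordan blocks for λ = 4.
Step 2 — from the minimal polynomial, the factor (x − 4)^3 tells us the largest block for λ = 4 has size 3.
Step 3 — with total size 4, 2 blocks, and largest block 3, the block sizes (in nonincreasing order) are [3, 1].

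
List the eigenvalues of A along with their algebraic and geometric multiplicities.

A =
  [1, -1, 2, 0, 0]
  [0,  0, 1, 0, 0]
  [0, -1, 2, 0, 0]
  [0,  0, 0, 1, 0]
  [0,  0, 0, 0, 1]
λ = 1: alg = 5, geom = 3

Step 1 — factor the characteristic polynomial to read off the algebraic multiplicities:
  χ_A(x) = (x - 1)^5

Step 2 — compute geometric multiplicities via the rank-nullity identity g(λ) = n − rank(A − λI):
  rank(A − (1)·I) = 2, so dim ker(A − (1)·I) = n − 2 = 3

Summary:
  λ = 1: algebraic multiplicity = 5, geometric multiplicity = 3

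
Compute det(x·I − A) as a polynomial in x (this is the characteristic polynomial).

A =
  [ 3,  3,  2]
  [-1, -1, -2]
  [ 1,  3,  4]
x^3 - 6*x^2 + 12*x - 8

Expanding det(x·I − A) (e.g. by cofactor expansion or by noting that A is similar to its Jordan form J, which has the same characteristic polynomial as A) gives
  χ_A(x) = x^3 - 6*x^2 + 12*x - 8
which factors as (x - 2)^3. The eigenvalues (with algebraic multiplicities) are λ = 2 with multiplicity 3.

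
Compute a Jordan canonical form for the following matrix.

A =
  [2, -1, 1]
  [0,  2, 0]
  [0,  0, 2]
J_2(2) ⊕ J_1(2)

The characteristic polynomial is
  det(x·I − A) = x^3 - 6*x^2 + 12*x - 8 = (x - 2)^3

Eigenvalues and multiplicities (the geometric multiplicity of λ is n − rank(A − λI), which equals the number of Jordan blocks for λ):
  λ = 2: algebraic multiplicity = 3, geometric multiplicity = 2

Determining the block sizes for each eigenvalue:
  λ = 2: 2 blocks summing to 3 forces exactly one block of size 2 and the rest size 1 → block sizes [2, 1]

Assembling the blocks gives a Jordan form
J =
  [2, 1, 0]
  [0, 2, 0]
  [0, 0, 2]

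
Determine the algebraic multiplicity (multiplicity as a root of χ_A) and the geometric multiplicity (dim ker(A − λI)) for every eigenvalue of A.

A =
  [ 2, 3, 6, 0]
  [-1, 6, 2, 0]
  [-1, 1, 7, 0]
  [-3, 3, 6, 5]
λ = 5: alg = 4, geom = 3

Step 1 — factor the characteristic polynomial to read off the algebraic multiplicities:
  χ_A(x) = (x - 5)^4

Step 2 — compute geometric multiplicities via the rank-nullity identity g(λ) = n − rank(A − λI):
  rank(A − (5)·I) = 1, so dim ker(A − (5)·I) = n − 1 = 3

Summary:
  λ = 5: algebraic multiplicity = 4, geometric multiplicity = 3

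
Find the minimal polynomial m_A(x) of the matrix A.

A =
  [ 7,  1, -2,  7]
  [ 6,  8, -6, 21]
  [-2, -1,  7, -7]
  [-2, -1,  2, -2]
x^2 - 10*x + 25

The characteristic polynomial is χ_A(x) = (x - 5)^4, so the eigenvalues are known. The minimal polynomial is
  m_A(x) = Π_λ (x − λ)^{k_λ}
where k_λ is the size of the *largest* Jordan block for λ (equivalently, the smallest k with (A − λI)^k v = 0 for every generalised eigenvector v of λ).

  λ = 5: largest Jordan block has size 2, contributing (x − 5)^2

So m_A(x) = (x - 5)^2 = x^2 - 10*x + 25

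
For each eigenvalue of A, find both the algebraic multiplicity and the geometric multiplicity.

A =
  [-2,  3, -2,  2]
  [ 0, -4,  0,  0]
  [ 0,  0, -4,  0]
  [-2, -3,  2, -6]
λ = -4: alg = 4, geom = 3

Step 1 — factor the characteristic polynomial to read off the algebraic multiplicities:
  χ_A(x) = (x + 4)^4

Step 2 — compute geometric multiplicities via the rank-nullity identity g(λ) = n − rank(A − λI):
  rank(A − (-4)·I) = 1, so dim ker(A − (-4)·I) = n − 1 = 3

Summary:
  λ = -4: algebraic multiplicity = 4, geometric multiplicity = 3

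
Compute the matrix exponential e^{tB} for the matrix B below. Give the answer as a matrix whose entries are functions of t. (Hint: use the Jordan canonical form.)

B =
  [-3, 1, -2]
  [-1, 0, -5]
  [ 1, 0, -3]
e^{tB} =
  [-t^2*exp(-2*t) - t*exp(-2*t) + exp(-2*t), t^2*exp(-2*t)/2 + t*exp(-2*t), -t^2*exp(-2*t)/2 - 2*t*exp(-2*t)]
  [-3*t^2*exp(-2*t) - t*exp(-2*t), 3*t^2*exp(-2*t)/2 + 2*t*exp(-2*t) + exp(-2*t), -3*t^2*exp(-2*t)/2 - 5*t*exp(-2*t)]
  [-t^2*exp(-2*t) + t*exp(-2*t), t^2*exp(-2*t)/2, -t^2*exp(-2*t)/2 - t*exp(-2*t) + exp(-2*t)]

Strategy: write B = P · J · P⁻¹ where J is a Jordan canonical form, so e^{tB} = P · e^{tJ} · P⁻¹, and e^{tJ} can be computed block-by-block.

B has Jordan form
J =
  [-2,  1,  0]
  [ 0, -2,  1]
  [ 0,  0, -2]
(up to reordering of blocks).

Per-block formulas:
  For a 3×3 Jordan block J_3(-2): exp(t · J_3(-2)) = e^(-2t)·(I + t·N + (t^2/2)·N^2), where N is the 3×3 nilpotent shift.

After assembling e^{tJ} and conjugating by P, we get:

e^{tB} =
  [-t^2*exp(-2*t) - t*exp(-2*t) + exp(-2*t), t^2*exp(-2*t)/2 + t*exp(-2*t), -t^2*exp(-2*t)/2 - 2*t*exp(-2*t)]
  [-3*t^2*exp(-2*t) - t*exp(-2*t), 3*t^2*exp(-2*t)/2 + 2*t*exp(-2*t) + exp(-2*t), -3*t^2*exp(-2*t)/2 - 5*t*exp(-2*t)]
  [-t^2*exp(-2*t) + t*exp(-2*t), t^2*exp(-2*t)/2, -t^2*exp(-2*t)/2 - t*exp(-2*t) + exp(-2*t)]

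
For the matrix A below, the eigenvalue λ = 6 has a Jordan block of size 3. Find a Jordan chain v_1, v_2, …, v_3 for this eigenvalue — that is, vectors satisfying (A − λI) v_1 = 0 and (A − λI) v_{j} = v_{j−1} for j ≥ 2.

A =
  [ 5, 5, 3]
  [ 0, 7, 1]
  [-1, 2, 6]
A Jordan chain for λ = 6 of length 3:
v_1 = (-2, -1, 1)ᵀ
v_2 = (-1, 0, -1)ᵀ
v_3 = (1, 0, 0)ᵀ

Let N = A − (6)·I. We want v_3 with N^3 v_3 = 0 but N^2 v_3 ≠ 0; then v_{j-1} := N · v_j for j = 3, …, 2.

Pick v_3 = (1, 0, 0)ᵀ.
Then v_2 = N · v_3 = (-1, 0, -1)ᵀ.
Then v_1 = N · v_2 = (-2, -1, 1)ᵀ.

Sanity check: (A − (6)·I) v_1 = (0, 0, 0)ᵀ = 0. ✓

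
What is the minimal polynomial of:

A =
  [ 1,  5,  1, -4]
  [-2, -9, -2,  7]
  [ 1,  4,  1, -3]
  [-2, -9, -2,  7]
x^2

The characteristic polynomial is χ_A(x) = x^4, so the eigenvalues are known. The minimal polynomial is
  m_A(x) = Π_λ (x − λ)^{k_λ}
where k_λ is the size of the *largest* Jordan block for λ (equivalently, the smallest k with (A − λI)^k v = 0 for every generalised eigenvector v of λ).

  λ = 0: largest Jordan block has size 2, contributing (x − 0)^2

So m_A(x) = x^2 = x^2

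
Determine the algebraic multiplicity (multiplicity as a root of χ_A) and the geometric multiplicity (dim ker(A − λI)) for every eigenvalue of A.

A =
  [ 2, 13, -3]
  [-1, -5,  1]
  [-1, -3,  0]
λ = -1: alg = 3, geom = 1

Step 1 — factor the characteristic polynomial to read off the algebraic multiplicities:
  χ_A(x) = (x + 1)^3

Step 2 — compute geometric multiplicities via the rank-nullity identity g(λ) = n − rank(A − λI):
  rank(A − (-1)·I) = 2, so dim ker(A − (-1)·I) = n − 2 = 1

Summary:
  λ = -1: algebraic multiplicity = 3, geometric multiplicity = 1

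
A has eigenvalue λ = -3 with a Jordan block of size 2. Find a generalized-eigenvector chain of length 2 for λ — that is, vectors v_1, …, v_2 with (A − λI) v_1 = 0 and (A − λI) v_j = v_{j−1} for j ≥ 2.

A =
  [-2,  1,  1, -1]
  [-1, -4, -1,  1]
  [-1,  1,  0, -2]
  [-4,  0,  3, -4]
A Jordan chain for λ = -3 of length 2:
v_1 = (-2, 2, -4, -4)ᵀ
v_2 = (1, -3, 0, 0)ᵀ

Let N = A − (-3)·I. We want v_2 with N^2 v_2 = 0 but N^1 v_2 ≠ 0; then v_{j-1} := N · v_j for j = 2, …, 2.

Pick v_2 = (1, -3, 0, 0)ᵀ.
Then v_1 = N · v_2 = (-2, 2, -4, -4)ᵀ.

Sanity check: (A − (-3)·I) v_1 = (0, 0, 0, 0)ᵀ = 0. ✓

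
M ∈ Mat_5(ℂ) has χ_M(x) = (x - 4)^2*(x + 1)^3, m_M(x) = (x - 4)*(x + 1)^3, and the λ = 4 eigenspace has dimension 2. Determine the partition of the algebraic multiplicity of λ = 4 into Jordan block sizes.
Block sizes for λ = 4: [1, 1]

Step 1 — from the characteristic polynomial, algebraic multiplicity of λ = 4 is 2. From dim ker(M − (4)·I) = 2, there are exactly 2 Jordan blocks for λ = 4.
Step 2 — from the minimal polynomial, the factor (x − 4) tells us the largest block for λ = 4 has size 1.
Step 3 — with total size 2, 2 blocks, and largest block 1, the block sizes (in nonincreasing order) are [1, 1].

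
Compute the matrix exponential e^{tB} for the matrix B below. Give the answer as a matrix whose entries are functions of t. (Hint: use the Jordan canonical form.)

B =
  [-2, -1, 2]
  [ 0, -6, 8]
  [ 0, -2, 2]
e^{tB} =
  [exp(-2*t), -t*exp(-2*t), 2*t*exp(-2*t)]
  [0, -4*t*exp(-2*t) + exp(-2*t), 8*t*exp(-2*t)]
  [0, -2*t*exp(-2*t), 4*t*exp(-2*t) + exp(-2*t)]

Strategy: write B = P · J · P⁻¹ where J is a Jordan canonical form, so e^{tB} = P · e^{tJ} · P⁻¹, and e^{tJ} can be computed block-by-block.

B has Jordan form
J =
  [-2,  1,  0]
  [ 0, -2,  0]
  [ 0,  0, -2]
(up to reordering of blocks).

Per-block formulas:
  For a 1×1 block at λ = -2: exp(t · [-2]) = [e^(-2t)].
  For a 2×2 Jordan block J_2(-2): exp(t · J_2(-2)) = e^(-2t)·(I + t·N), where N is the 2×2 nilpotent shift.

After assembling e^{tJ} and conjugating by P, we get:

e^{tB} =
  [exp(-2*t), -t*exp(-2*t), 2*t*exp(-2*t)]
  [0, -4*t*exp(-2*t) + exp(-2*t), 8*t*exp(-2*t)]
  [0, -2*t*exp(-2*t), 4*t*exp(-2*t) + exp(-2*t)]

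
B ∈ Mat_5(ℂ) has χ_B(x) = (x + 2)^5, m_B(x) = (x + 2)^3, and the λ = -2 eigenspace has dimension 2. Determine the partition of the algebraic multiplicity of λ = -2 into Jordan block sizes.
Block sizes for λ = -2: [3, 2]

Step 1 — from the characteristic polynomial, algebraic multiplicity of λ = -2 is 5. From dim ker(B − (-2)·I) = 2, there are exactly 2 Jordan blocks for λ = -2.
Step 2 — from the minimal polynomial, the factor (x + 2)^3 tells us the largest block for λ = -2 has size 3.
Step 3 — with total size 5, 2 blocks, and largest block 3, the block sizes (in nonincreasing order) are [3, 2].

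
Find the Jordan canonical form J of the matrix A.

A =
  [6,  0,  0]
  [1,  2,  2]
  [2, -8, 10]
J_2(6) ⊕ J_1(6)

The characteristic polynomial is
  det(x·I − A) = x^3 - 18*x^2 + 108*x - 216 = (x - 6)^3

Eigenvalues and multiplicities (the geometric multiplicity of λ is n − rank(A − λI), which equals the number of Jordan blocks for λ):
  λ = 6: algebraic multiplicity = 3, geometric multiplicity = 2

Determining the block sizes for each eigenvalue:
  λ = 6: 2 blocks summing to 3 forces exactly one block of size 2 and the rest size 1 → block sizes [2, 1]

Assembling the blocks gives a Jordan form
J =
  [6, 1, 0]
  [0, 6, 0]
  [0, 0, 6]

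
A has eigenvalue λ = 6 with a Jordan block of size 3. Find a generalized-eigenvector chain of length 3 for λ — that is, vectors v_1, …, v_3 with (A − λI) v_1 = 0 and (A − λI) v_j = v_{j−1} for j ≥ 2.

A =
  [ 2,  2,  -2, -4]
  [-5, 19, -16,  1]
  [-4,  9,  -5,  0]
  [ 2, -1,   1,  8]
A Jordan chain for λ = 6 of length 3:
v_1 = (6, 21, 15, -3)ᵀ
v_2 = (-4, -5, -4, 2)ᵀ
v_3 = (1, 0, 0, 0)ᵀ

Let N = A − (6)·I. We want v_3 with N^3 v_3 = 0 but N^2 v_3 ≠ 0; then v_{j-1} := N · v_j for j = 3, …, 2.

Pick v_3 = (1, 0, 0, 0)ᵀ.
Then v_2 = N · v_3 = (-4, -5, -4, 2)ᵀ.
Then v_1 = N · v_2 = (6, 21, 15, -3)ᵀ.

Sanity check: (A − (6)·I) v_1 = (0, 0, 0, 0)ᵀ = 0. ✓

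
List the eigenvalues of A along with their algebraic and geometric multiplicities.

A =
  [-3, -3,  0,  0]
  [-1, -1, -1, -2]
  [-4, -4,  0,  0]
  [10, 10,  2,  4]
λ = 0: alg = 4, geom = 2

Step 1 — factor the characteristic polynomial to read off the algebraic multiplicities:
  χ_A(x) = x^4

Step 2 — compute geometric multiplicities via the rank-nullity identity g(λ) = n − rank(A − λI):
  rank(A − (0)·I) = 2, so dim ker(A − (0)·I) = n − 2 = 2

Summary:
  λ = 0: algebraic multiplicity = 4, geometric multiplicity = 2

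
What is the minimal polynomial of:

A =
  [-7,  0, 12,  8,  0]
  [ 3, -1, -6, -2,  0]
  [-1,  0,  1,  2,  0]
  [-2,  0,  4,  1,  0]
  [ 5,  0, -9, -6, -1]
x^4 + 6*x^3 + 12*x^2 + 10*x + 3

The characteristic polynomial is χ_A(x) = (x + 1)^4*(x + 3), so the eigenvalues are known. The minimal polynomial is
  m_A(x) = Π_λ (x − λ)^{k_λ}
where k_λ is the size of the *largest* Jordan block for λ (equivalently, the smallest k with (A − λI)^k v = 0 for every generalised eigenvector v of λ).

  λ = -3: largest Jordan block has size 1, contributing (x + 3)
  λ = -1: largest Jordan block has size 3, contributing (x + 1)^3

So m_A(x) = (x + 1)^3*(x + 3) = x^4 + 6*x^3 + 12*x^2 + 10*x + 3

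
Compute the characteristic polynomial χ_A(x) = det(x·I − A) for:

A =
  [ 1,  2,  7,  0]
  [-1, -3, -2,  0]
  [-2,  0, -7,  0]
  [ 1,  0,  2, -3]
x^4 + 12*x^3 + 54*x^2 + 108*x + 81

Expanding det(x·I − A) (e.g. by cofactor expansion or by noting that A is similar to its Jordan form J, which has the same characteristic polynomial as A) gives
  χ_A(x) = x^4 + 12*x^3 + 54*x^2 + 108*x + 81
which factors as (x + 3)^4. The eigenvalues (with algebraic multiplicities) are λ = -3 with multiplicity 4.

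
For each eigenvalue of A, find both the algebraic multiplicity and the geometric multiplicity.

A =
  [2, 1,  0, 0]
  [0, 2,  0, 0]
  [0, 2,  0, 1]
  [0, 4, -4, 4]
λ = 2: alg = 4, geom = 2

Step 1 — factor the characteristic polynomial to read off the algebraic multiplicities:
  χ_A(x) = (x - 2)^4

Step 2 — compute geometric multiplicities via the rank-nullity identity g(λ) = n − rank(A − λI):
  rank(A − (2)·I) = 2, so dim ker(A − (2)·I) = n − 2 = 2

Summary:
  λ = 2: algebraic multiplicity = 4, geometric multiplicity = 2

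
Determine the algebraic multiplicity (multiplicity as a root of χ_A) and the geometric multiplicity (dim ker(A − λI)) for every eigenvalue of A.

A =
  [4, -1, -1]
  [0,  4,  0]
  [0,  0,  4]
λ = 4: alg = 3, geom = 2

Step 1 — factor the characteristic polynomial to read off the algebraic multiplicities:
  χ_A(x) = (x - 4)^3

Step 2 — compute geometric multiplicities via the rank-nullity identity g(λ) = n − rank(A − λI):
  rank(A − (4)·I) = 1, so dim ker(A − (4)·I) = n − 1 = 2

Summary:
  λ = 4: algebraic multiplicity = 3, geometric multiplicity = 2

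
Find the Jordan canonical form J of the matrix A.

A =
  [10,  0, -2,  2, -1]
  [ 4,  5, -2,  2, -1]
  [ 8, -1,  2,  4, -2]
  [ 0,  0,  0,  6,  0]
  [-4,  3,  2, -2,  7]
J_3(6) ⊕ J_1(6) ⊕ J_1(6)

The characteristic polynomial is
  det(x·I − A) = x^5 - 30*x^4 + 360*x^3 - 2160*x^2 + 6480*x - 7776 = (x - 6)^5

Eigenvalues and multiplicities (the geometric multiplicity of λ is n − rank(A − λI), which equals the number of Jordan blocks for λ):
  λ = 6: algebraic multiplicity = 5, geometric multiplicity = 3

Determining the block sizes for each eigenvalue:
  λ = 6: with am = 5 and gm = 3, the partition is not yet determined (e.g. several partitions of 5 into 3 parts exist). Let N = A − (6)·I. Computing rank(N^1) = 2, rank(N^2) = 1, rank(N^3) = 0; the number of blocks of size ≥ j is rank(N^{j−1}) − rank(N^j), giving [3, 1, 1]. So we have 1 block(s) of size 3, 2 block(s) of size 1 → block sizes [3, 1, 1]

Assembling the blocks gives a Jordan form
J =
  [6, 1, 0, 0, 0]
  [0, 6, 1, 0, 0]
  [0, 0, 6, 0, 0]
  [0, 0, 0, 6, 0]
  [0, 0, 0, 0, 6]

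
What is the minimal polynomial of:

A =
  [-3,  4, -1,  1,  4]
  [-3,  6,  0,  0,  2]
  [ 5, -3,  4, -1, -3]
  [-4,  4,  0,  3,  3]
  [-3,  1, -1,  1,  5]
x^3 - 9*x^2 + 27*x - 27

The characteristic polynomial is χ_A(x) = (x - 3)^5, so the eigenvalues are known. The minimal polynomial is
  m_A(x) = Π_λ (x − λ)^{k_λ}
where k_λ is the size of the *largest* Jordan block for λ (equivalently, the smallest k with (A − λI)^k v = 0 for every generalised eigenvector v of λ).

  λ = 3: largest Jordan block has size 3, contributing (x − 3)^3

So m_A(x) = (x - 3)^3 = x^3 - 9*x^2 + 27*x - 27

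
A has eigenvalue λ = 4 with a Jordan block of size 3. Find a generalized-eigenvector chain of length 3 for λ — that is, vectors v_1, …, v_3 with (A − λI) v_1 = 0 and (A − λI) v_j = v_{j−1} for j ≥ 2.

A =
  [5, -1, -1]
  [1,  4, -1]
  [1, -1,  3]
A Jordan chain for λ = 4 of length 3:
v_1 = (-1, 0, -1)ᵀ
v_2 = (1, 1, 1)ᵀ
v_3 = (1, 0, 0)ᵀ

Let N = A − (4)·I. We want v_3 with N^3 v_3 = 0 but N^2 v_3 ≠ 0; then v_{j-1} := N · v_j for j = 3, …, 2.

Pick v_3 = (1, 0, 0)ᵀ.
Then v_2 = N · v_3 = (1, 1, 1)ᵀ.
Then v_1 = N · v_2 = (-1, 0, -1)ᵀ.

Sanity check: (A − (4)·I) v_1 = (0, 0, 0)ᵀ = 0. ✓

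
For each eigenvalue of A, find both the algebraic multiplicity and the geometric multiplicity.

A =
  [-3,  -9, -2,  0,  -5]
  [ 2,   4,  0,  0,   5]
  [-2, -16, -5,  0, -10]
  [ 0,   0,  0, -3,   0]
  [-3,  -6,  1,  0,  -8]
λ = -3: alg = 5, geom = 3

Step 1 — factor the characteristic polynomial to read off the algebraic multiplicities:
  χ_A(x) = (x + 3)^5

Step 2 — compute geometric multiplicities via the rank-nullity identity g(λ) = n − rank(A − λI):
  rank(A − (-3)·I) = 2, so dim ker(A − (-3)·I) = n − 2 = 3

Summary:
  λ = -3: algebraic multiplicity = 5, geometric multiplicity = 3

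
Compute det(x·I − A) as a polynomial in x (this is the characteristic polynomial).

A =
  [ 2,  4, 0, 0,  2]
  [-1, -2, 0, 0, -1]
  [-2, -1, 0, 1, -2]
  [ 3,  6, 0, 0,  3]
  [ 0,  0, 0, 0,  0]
x^5

Expanding det(x·I − A) (e.g. by cofactor expansion or by noting that A is similar to its Jordan form J, which has the same characteristic polynomial as A) gives
  χ_A(x) = x^5
which factors as x^5. The eigenvalues (with algebraic multiplicities) are λ = 0 with multiplicity 5.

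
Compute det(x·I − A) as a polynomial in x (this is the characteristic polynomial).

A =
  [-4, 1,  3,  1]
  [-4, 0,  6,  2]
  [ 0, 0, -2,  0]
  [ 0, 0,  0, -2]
x^4 + 8*x^3 + 24*x^2 + 32*x + 16

Expanding det(x·I − A) (e.g. by cofactor expansion or by noting that A is similar to its Jordan form J, which has the same characteristic polynomial as A) gives
  χ_A(x) = x^4 + 8*x^3 + 24*x^2 + 32*x + 16
which factors as (x + 2)^4. The eigenvalues (with algebraic multiplicities) are λ = -2 with multiplicity 4.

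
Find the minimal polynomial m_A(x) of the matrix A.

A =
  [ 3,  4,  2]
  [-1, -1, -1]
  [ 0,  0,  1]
x^2 - 2*x + 1

The characteristic polynomial is χ_A(x) = (x - 1)^3, so the eigenvalues are known. The minimal polynomial is
  m_A(x) = Π_λ (x − λ)^{k_λ}
where k_λ is the size of the *largest* Jordan block for λ (equivalently, the smallest k with (A − λI)^k v = 0 for every generalised eigenvector v of λ).

  λ = 1: largest Jordan block has size 2, contributing (x − 1)^2

So m_A(x) = (x - 1)^2 = x^2 - 2*x + 1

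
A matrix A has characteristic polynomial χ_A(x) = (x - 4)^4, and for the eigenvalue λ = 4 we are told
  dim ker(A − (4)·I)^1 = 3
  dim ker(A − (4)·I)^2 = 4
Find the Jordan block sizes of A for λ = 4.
Block sizes for λ = 4: [2, 1, 1]

From the dimensions of kernels of powers, the number of Jordan blocks of size at least j is d_j − d_{j−1} where d_j = dim ker(N^j) (with d_0 = 0). Computing the differences gives [3, 1].
The number of blocks of size exactly k is (#blocks of size ≥ k) − (#blocks of size ≥ k + 1), so the partition is: 2 block(s) of size 1, 1 block(s) of size 2.
In nonincreasing order the block sizes are [2, 1, 1].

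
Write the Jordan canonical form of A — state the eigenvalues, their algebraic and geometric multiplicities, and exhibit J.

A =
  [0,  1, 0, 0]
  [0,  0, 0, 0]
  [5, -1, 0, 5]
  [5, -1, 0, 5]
J_2(0) ⊕ J_1(0) ⊕ J_1(5)

The characteristic polynomial is
  det(x·I − A) = x^4 - 5*x^3 = x^3*(x - 5)

Eigenvalues and multiplicities (the geometric multiplicity of λ is n − rank(A − λI), which equals the number of Jordan blocks for λ):
  λ = 0: algebraic multiplicity = 3, geometric multiplicity = 2
  λ = 5: algebraic multiplicity = 1, geometric multiplicity = 1

Determining the block sizes for each eigenvalue:
  λ = 0: 2 blocks summing to 3 forces exactly one block of size 2 and the rest size 1 → block sizes [2, 1]
  λ = 5: one block (gm = 1), so the single block has size am = 1 → block sizes [1]

Assembling the blocks gives a Jordan form
J =
  [0, 1, 0, 0]
  [0, 0, 0, 0]
  [0, 0, 0, 0]
  [0, 0, 0, 5]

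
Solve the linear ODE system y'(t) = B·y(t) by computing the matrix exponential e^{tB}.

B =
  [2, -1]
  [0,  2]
e^{tB} =
  [exp(2*t), -t*exp(2*t)]
  [0, exp(2*t)]

Strategy: write B = P · J · P⁻¹ where J is a Jordan canonical form, so e^{tB} = P · e^{tJ} · P⁻¹, and e^{tJ} can be computed block-by-block.

B has Jordan form
J =
  [2, 1]
  [0, 2]
(up to reordering of blocks).

Per-block formulas:
  For a 2×2 Jordan block J_2(2): exp(t · J_2(2)) = e^(2t)·(I + t·N), where N is the 2×2 nilpotent shift.

After assembling e^{tJ} and conjugating by P, we get:

e^{tB} =
  [exp(2*t), -t*exp(2*t)]
  [0, exp(2*t)]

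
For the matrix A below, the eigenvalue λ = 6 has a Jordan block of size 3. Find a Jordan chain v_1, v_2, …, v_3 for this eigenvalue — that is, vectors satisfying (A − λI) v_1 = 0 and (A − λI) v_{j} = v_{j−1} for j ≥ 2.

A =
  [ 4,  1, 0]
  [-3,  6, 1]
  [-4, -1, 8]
A Jordan chain for λ = 6 of length 3:
v_1 = (1, 2, 3)ᵀ
v_2 = (-2, -3, -4)ᵀ
v_3 = (1, 0, 0)ᵀ

Let N = A − (6)·I. We want v_3 with N^3 v_3 = 0 but N^2 v_3 ≠ 0; then v_{j-1} := N · v_j for j = 3, …, 2.

Pick v_3 = (1, 0, 0)ᵀ.
Then v_2 = N · v_3 = (-2, -3, -4)ᵀ.
Then v_1 = N · v_2 = (1, 2, 3)ᵀ.

Sanity check: (A − (6)·I) v_1 = (0, 0, 0)ᵀ = 0. ✓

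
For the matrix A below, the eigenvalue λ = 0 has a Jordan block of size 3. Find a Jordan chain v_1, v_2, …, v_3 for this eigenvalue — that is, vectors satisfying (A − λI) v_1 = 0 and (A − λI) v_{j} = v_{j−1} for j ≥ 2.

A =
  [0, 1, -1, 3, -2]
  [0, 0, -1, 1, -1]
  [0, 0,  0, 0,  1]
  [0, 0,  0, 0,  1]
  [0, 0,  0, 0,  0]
A Jordan chain for λ = 0 of length 3:
v_1 = (-1, 0, 0, 0, 0)ᵀ
v_2 = (-1, -1, 0, 0, 0)ᵀ
v_3 = (0, 0, 1, 0, 0)ᵀ

Let N = A − (0)·I. We want v_3 with N^3 v_3 = 0 but N^2 v_3 ≠ 0; then v_{j-1} := N · v_j for j = 3, …, 2.

Pick v_3 = (0, 0, 1, 0, 0)ᵀ.
Then v_2 = N · v_3 = (-1, -1, 0, 0, 0)ᵀ.
Then v_1 = N · v_2 = (-1, 0, 0, 0, 0)ᵀ.

Sanity check: (A − (0)·I) v_1 = (0, 0, 0, 0, 0)ᵀ = 0. ✓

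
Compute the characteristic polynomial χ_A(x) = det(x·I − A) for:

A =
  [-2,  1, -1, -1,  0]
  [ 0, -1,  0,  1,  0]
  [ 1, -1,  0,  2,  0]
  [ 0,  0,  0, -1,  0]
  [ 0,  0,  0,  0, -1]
x^5 + 5*x^4 + 10*x^3 + 10*x^2 + 5*x + 1

Expanding det(x·I − A) (e.g. by cofactor expansion or by noting that A is similar to its Jordan form J, which has the same characteristic polynomial as A) gives
  χ_A(x) = x^5 + 5*x^4 + 10*x^3 + 10*x^2 + 5*x + 1
which factors as (x + 1)^5. The eigenvalues (with algebraic multiplicities) are λ = -1 with multiplicity 5.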